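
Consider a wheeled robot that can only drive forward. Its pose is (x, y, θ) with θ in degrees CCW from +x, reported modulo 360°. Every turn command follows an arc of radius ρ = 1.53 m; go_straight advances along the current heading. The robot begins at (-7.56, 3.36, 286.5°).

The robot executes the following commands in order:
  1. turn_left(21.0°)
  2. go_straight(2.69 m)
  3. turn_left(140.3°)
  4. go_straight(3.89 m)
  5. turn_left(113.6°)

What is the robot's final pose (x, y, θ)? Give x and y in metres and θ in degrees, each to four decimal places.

set_pose: (x, y, θ) = (-7.5600, 3.3600, 286.5000°), ρ = 1.53
turn_left(21.0°): centre at ρ to the left, rotate +21.0° → (-7.3068, 2.8631, 307.5000°)
go_straight(2.69): x += 2.69·cos θ, y += 2.69·sin θ → (-5.6693, 0.7290, 307.5000°)
turn_left(140.3°): centre at ρ to the left, rotate +140.3° → (-2.9266, 1.6017, 447.8000° ≡ 87.8000°)
go_straight(3.89): x += 3.89·cos θ, y += 3.89·sin θ → (-2.7772, 5.4888, 87.8000°)
turn_left(113.6°): centre at ρ to the left, rotate +113.6° → (-4.8644, 6.9721, 201.4000°)

(-4.8644, 6.9721, 201.4000°)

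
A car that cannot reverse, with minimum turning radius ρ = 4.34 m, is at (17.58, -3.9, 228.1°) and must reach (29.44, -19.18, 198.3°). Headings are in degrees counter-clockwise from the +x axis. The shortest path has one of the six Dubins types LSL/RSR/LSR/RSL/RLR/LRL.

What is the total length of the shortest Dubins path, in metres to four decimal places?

Let ψ = atan2(Δy, Δx) = atan2(-15.28, 11.86) = -52.1822° be the start→goal bearing.
Normalize: d = |goal − start| / ρ = 19.342647/4.34 = 4.456831, α = (θ_start − ψ) mod 360° = 280.2822° = 4.891847 rad, β = (θ_goal − ψ) mod 360° = 250.4822° = 4.371739 rad.
Common terms: sin α = -0.983941, cos α = 0.178496, sin β = -0.942538, cos β = -0.334100, cos(α−β) = 0.867765, d² = 19.863344. Work in radians in the unit-radius frame; every candidate has L = ρ·(t + p + q).
LSL: p² = 2 + d² − 2cos(α−β) + 2d(sin α − sin β) = 19.758760; p = √p² = 4.445083; φ = atan2(cos β − cos α, d + sin α − sin β) = -0.115575 rad; t = (φ − α) mod 2π = 1.275764 rad, q = (β − φ) mod 2π = 4.487313 rad → L = 4.34·(1.275764 + 4.445083 + 4.487313) = 4.34·10.208160 = 44.303414 m
RSR: p² = 2 + d² − 2cos(α−β) + 2d(sin β − sin α) = 20.496866; p = √p² = 4.527346; φ = atan2(cos α − cos β, d − sin α + sin β) = 0.113466 rad; t = (α − φ) mod 2π = 4.778381 rad, q = (φ − β) mod 2π = 2.024912 rad → L = 4.34·(4.778381 + 4.527346 + 2.024912) = 4.34·11.330640 = 49.174977 m
LSR: p² = d² − 2 + 2cos(α−β) + 2d(sin α + sin β) = 2.426899; p = √p² = 1.557851; φ = atan2(−cos α − cos β, d + sin α + sin β) − atan2(−2, p) = 0.970456 rad; t = (φ − α) mod 2π = 2.361795 rad, q = (φ − β) mod 2π = 2.881903 rad → L = 4.34·(2.361795 + 1.557851 + 2.881903) = 4.34·6.801548 = 29.518720 m
RSL: p² = d² − 2 + 2cos(α−β) − 2d(sin α + sin β) = 36.770851; p = √p² = 6.063897; φ = atan2(cos α + cos β, d − sin α − sin β) − atan2(2, p) = -0.342958 rad; t = (α − φ) mod 2π = 5.234805 rad, q = (β − φ) mod 2π = 4.714697 rad → L = 4.34·(5.234805 + 6.063897 + 4.714697) = 4.34·16.013399 = 69.498150 m
RLR: c = (6 − d² + 2cos(α−β) + 2d(sin α − sin β))/8 = -1.562108, |c| > 1 → infeasible
LRL: c = (6 − d² + 2cos(α−β) − 2d(sin α − sin β))/8 = -1.469845, |c| > 1 → infeasible
Shortest: LSR with L = 29.518720 m ≈ 29.5187 m

29.5187 m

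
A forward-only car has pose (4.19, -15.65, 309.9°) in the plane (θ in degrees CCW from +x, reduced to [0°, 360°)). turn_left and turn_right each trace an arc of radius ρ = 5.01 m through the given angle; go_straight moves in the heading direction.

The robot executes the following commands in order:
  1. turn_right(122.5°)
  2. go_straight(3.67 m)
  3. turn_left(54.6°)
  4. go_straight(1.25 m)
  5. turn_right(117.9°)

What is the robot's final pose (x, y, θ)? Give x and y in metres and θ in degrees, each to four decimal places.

set_pose: (x, y, θ) = (4.1900, -15.6500, 309.9000°), ρ = 5.01
turn_right(122.5°): centre at ρ to the right, rotate −122.5° → (0.9918, -23.8319, 187.4000°)
go_straight(3.67): x += 3.67·cos θ, y += 3.67·sin θ → (-2.6477, -24.3046, 187.4000°)
turn_left(54.6°): centre at ρ to the left, rotate +54.6° → (-6.4260, -26.9208, 242.0000°)
go_straight(1.25): x += 1.25·cos θ, y += 1.25·sin θ → (-7.0128, -28.0245, 242.0000°)
turn_right(117.9°): centre at ρ to the right, rotate −117.9° → (-15.5850, -28.4813, 124.1000°)

(-15.5850, -28.4813, 124.1000°)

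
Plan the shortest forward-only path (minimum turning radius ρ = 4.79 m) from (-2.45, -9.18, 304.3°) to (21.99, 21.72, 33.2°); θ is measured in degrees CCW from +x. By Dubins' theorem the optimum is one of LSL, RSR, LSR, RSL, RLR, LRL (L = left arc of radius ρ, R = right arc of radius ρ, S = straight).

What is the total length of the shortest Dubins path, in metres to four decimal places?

Let ψ = atan2(Δy, Δx) = atan2(30.90, 24.44) = 51.6582° be the start→goal bearing.
Normalize: d = |goal − start| / ρ = 39.397000/4.79 = 8.224843, α = (θ_start − ψ) mod 360° = 252.6418° = 4.409432 rad, β = (θ_goal − ψ) mod 360° = 341.5418° = 5.961029 rad.
Common terms: sin α = -0.954458, cos α = -0.298344, sin β = -0.316612, cos β = 0.948555, cos(α−β) = 0.019197, d² = 67.648049. Work in radians in the unit-radius frame; every candidate has L = ρ·(t + p + q).
LSL: p² = 2 + d² − 2cos(α−β) + 2d(sin α − sin β) = 59.117284; p = √p² = 7.688777; φ = atan2(cos β − cos α, d + sin α − sin β) = 0.162891 rad; t = (φ − α) mod 2π = 2.036644 rad, q = (β − φ) mod 2π = 5.798139 rad → L = 4.79·(2.036644 + 7.688777 + 5.798139) = 4.79·15.523560 = 74.357850 m
RSR: p² = 2 + d² − 2cos(α−β) + 2d(sin β − sin α) = 80.102024; p = √p² = 8.949973; φ = atan2(cos α − cos β, d − sin α + sin β) = -0.139773 rad; t = (α − φ) mod 2π = 4.549205 rad, q = (φ − β) mod 2π = 0.182382 rad → L = 4.79·(4.549205 + 8.949973 + 0.182382) = 4.79·13.681561 = 65.534677 m
LSR: p² = d² − 2 + 2cos(α−β) + 2d(sin α + sin β) = 44.777730; p = √p² = 6.691616; φ = atan2(−cos α − cos β, d + sin α + sin β) − atan2(−2, p) = 0.197197 rad; t = (φ − α) mod 2π = 2.070950 rad, q = (φ − β) mod 2π = 0.519352 rad → L = 4.79·(2.070950 + 6.691616 + 0.519352) = 4.79·9.281919 = 44.460392 m
RSL: p² = d² − 2 + 2cos(α−β) − 2d(sin α + sin β) = 86.595158; p = √p² = 9.305652; φ = atan2(cos α + cos β, d − sin α − sin β) − atan2(2, p) = -0.143337 rad; t = (α − φ) mod 2π = 4.552768 rad, q = (β − φ) mod 2π = 6.104366 rad → L = 4.79·(4.552768 + 9.305652 + 6.104366) = 4.79·19.962787 = 95.621747 m
RLR: c = (6 − d² + 2cos(α−β) + 2d(sin α − sin β))/8 = -9.012753, |c| > 1 → infeasible
LRL: c = (6 − d² + 2cos(α−β) − 2d(sin α − sin β))/8 = -6.389661, |c| > 1 → infeasible
Shortest: LSR with L = 44.460392 m ≈ 44.4604 m

44.4604 m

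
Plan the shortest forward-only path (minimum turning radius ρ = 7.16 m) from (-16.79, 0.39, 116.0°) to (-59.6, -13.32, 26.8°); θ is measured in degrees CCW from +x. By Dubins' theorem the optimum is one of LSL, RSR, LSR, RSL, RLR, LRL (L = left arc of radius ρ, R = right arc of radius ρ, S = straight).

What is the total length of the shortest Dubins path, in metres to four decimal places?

73.6636 m

Let ψ = atan2(Δy, Δx) = atan2(-13.71, -42.81) = -162.2422° be the start→goal bearing.
Normalize: d = |goal − start| / ρ = 44.951754/7.16 = 6.278178, α = (θ_start − ψ) mod 360° = 278.2422° = 4.856243 rad, β = (θ_goal − ψ) mod 360° = 189.0422° = 3.299409 rad.
Common terms: sin α = -0.989671, cos α = 0.143358, sin β = -0.157162, cos β = -0.987573, cos(α−β) = 0.013962, d² = 39.415518. Work in radians in the unit-radius frame; every candidate has L = ρ·(t + p + q).
LSL: p² = 2 + d² − 2cos(α−β) + 2d(sin α − sin β) = 30.934319; p = √p² = 5.561863; φ = atan2(cos β − cos α, d + sin α − sin β) = -0.204765 rad; t = (φ − α) mod 2π = 1.222178 rad, q = (β − φ) mod 2π = 3.504174 rad → L = 7.16·(1.222178 + 5.561863 + 3.504174) = 7.16·10.288214 = 73.663616 m
RSR: p² = 2 + d² − 2cos(α−β) + 2d(sin β − sin α) = 51.840869; p = √p² = 7.200060; φ = atan2(cos α − cos β, d − sin α + sin β) = 0.157726 rad; t = (α − φ) mod 2π = 4.698517 rad, q = (φ − β) mod 2π = 3.141502 rad → L = 7.16·(4.698517 + 7.200060 + 3.141502) = 7.16·15.040079 = 107.686968 m
LSR: p² = d² − 2 + 2cos(α−β) + 2d(sin α + sin β) = 23.043399; p = √p² = 4.800354; φ = atan2(−cos α − cos β, d + sin α + sin β) − atan2(−2, p) = 0.557825 rad; t = (φ − α) mod 2π = 1.984768 rad, q = (φ − β) mod 2π = 3.541602 rad → L = 7.16·(1.984768 + 4.800354 + 3.541602) = 7.16·10.326723 = 73.939339 m
RSL: p² = d² − 2 + 2cos(α−β) − 2d(sin α + sin β) = 51.843487; p = √p² = 7.200242; φ = atan2(cos α + cos β, d − sin α − sin β) − atan2(2, p) = -0.384151 rad; t = (α − φ) mod 2π = 5.240394 rad, q = (β − φ) mod 2π = 3.683560 rad → L = 7.16·(5.240394 + 7.200242 + 3.683560) = 7.16·16.124196 = 115.449241 m
RLR: c = (6 − d² + 2cos(α−β) + 2d(sin α − sin β))/8 = -5.480109, |c| > 1 → infeasible
LRL: c = (6 − d² + 2cos(α−β) − 2d(sin α − sin β))/8 = -2.866790, |c| > 1 → infeasible
Shortest: LSL with L = 73.663616 m ≈ 73.6636 m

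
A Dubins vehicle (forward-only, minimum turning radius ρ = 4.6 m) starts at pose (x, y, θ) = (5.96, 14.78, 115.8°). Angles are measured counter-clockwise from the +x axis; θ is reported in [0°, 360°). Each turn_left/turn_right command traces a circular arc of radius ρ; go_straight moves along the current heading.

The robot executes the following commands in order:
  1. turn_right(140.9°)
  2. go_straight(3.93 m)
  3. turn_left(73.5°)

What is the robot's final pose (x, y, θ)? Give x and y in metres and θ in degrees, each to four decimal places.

(21.0029, 20.3921, 48.4000°)

set_pose: (x, y, θ) = (5.9600, 14.7800, 115.8000°), ρ = 4.6
turn_right(140.9°): centre at ρ to the right, rotate −140.9° → (12.0528, 20.9477, -25.1000° ≡ 334.9000°)
go_straight(3.93): x += 3.93·cos θ, y += 3.93·sin θ → (15.6117, 19.2806, 334.9000°)
turn_left(73.5°): centre at ρ to the left, rotate +73.5° → (21.0029, 20.3921, 408.4000° ≡ 48.4000°)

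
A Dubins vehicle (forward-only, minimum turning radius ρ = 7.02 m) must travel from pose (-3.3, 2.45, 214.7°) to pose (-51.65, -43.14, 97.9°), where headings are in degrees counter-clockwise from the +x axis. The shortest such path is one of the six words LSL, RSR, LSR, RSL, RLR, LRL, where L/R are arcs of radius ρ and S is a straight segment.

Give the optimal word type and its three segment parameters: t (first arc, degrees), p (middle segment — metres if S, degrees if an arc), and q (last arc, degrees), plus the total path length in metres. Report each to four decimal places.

LSR: t = 19.4518°, p = 58.0776 m, q = 136.2518°, L = 77.1548 m

Let ψ = atan2(Δy, Δx) = atan2(-45.59, -48.35) = -136.6829° be the start→goal bearing.
Normalize: d = |goal − start| / ρ = 66.454275/7.02 = 9.466421, α = (θ_start − ψ) mod 360° = 351.3829° = 6.132788 rad, β = (θ_goal − ψ) mod 360° = 234.5829° = 4.094244 rad.
Common terms: sin α = -0.149831, cos α = 0.988712, sin β = -0.814955, cos β = -0.579525, cos(α−β) = -0.450878, d² = 89.613124. Work in radians in the unit-radius frame; every candidate has L = ρ·(t + p + q).
LSL: p² = 2 + d² − 2cos(α−β) + 2d(sin α − sin β) = 105.107571; p = √p² = 10.252198; φ = atan2(cos β − cos α, d + sin α − sin β) = -0.153569 rad; t = (φ − α) mod 2π = 6.280013 rad, q = (β − φ) mod 2π = 4.247813 rad → L = 7.02·(6.280013 + 10.252198 + 4.247813) = 7.02·20.780024 = 145.875771 m
RSR: p² = 2 + d² − 2cos(α−β) + 2d(sin β − sin α) = 79.922188; p = √p² = 8.939921; φ = atan2(cos α − cos β, d − sin α + sin β) = 0.176332 rad; t = (α − φ) mod 2π = 5.956457 rad, q = (φ − β) mod 2π = 2.365273 rad → L = 7.02·(5.956457 + 8.939921 + 2.365273) = 7.02·17.261651 = 121.176789 m
LSR: p² = d² − 2 + 2cos(α−β) + 2d(sin α + sin β) = 68.445240; p = √p² = 8.273164; φ = atan2(−cos α − cos β, d + sin α + sin β) − atan2(−2, p) = 0.189101 rad; t = (φ − α) mod 2π = 0.339498 rad, q = (φ − β) mod 2π = 2.378043 rad → L = 7.02·(0.339498 + 8.273164 + 2.378043) = 7.02·10.990705 = 77.154750 m
RSL: p² = d² − 2 + 2cos(α−β) − 2d(sin α + sin β) = 104.977498; p = √p² = 10.245853; φ = atan2(cos α + cos β, d − sin α − sin β) − atan2(2, p) = -0.153570 rad; t = (α − φ) mod 2π = 0.003173 rad, q = (β − φ) mod 2π = 4.247814 rad → L = 7.02·(0.003173 + 10.245853 + 4.247814) = 7.02·14.496839 = 101.767810 m
RLR: c = (6 − d² + 2cos(α−β) + 2d(sin α − sin β))/8 = -8.990273, |c| > 1 → infeasible
LRL: c = (6 − d² + 2cos(α−β) − 2d(sin α − sin β))/8 = -12.138446, |c| > 1 → infeasible
Shortest: LSR with L = 77.154750 m ≈ 77.1548 m
Convert LSR to answer units (arcs ×180/π): t = 0.339498·180/π = 19.4518°, p = ρ·p = 7.02·8.273164 = 58.0776 m, q = 2.378043·180/π = 136.2518°, L = 77.1548 m.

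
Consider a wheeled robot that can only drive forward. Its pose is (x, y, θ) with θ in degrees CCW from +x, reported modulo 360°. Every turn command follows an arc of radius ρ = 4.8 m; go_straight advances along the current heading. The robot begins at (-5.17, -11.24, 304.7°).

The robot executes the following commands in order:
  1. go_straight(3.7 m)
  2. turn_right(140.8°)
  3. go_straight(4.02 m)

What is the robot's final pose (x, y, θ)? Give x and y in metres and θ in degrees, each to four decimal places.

(-12.2034, -20.5114, 163.9000°)

set_pose: (x, y, θ) = (-5.1700, -11.2400, 304.7000°), ρ = 4.8
go_straight(3.7): x += 3.7·cos θ, y += 3.7·sin θ → (-3.0637, -14.2819, 304.7000°)
turn_right(140.8°): centre at ρ to the right, rotate −140.8° → (-8.3411, -21.6262, 163.9000°)
go_straight(4.02): x += 4.02·cos θ, y += 4.02·sin θ → (-12.2034, -20.5114, 163.9000°)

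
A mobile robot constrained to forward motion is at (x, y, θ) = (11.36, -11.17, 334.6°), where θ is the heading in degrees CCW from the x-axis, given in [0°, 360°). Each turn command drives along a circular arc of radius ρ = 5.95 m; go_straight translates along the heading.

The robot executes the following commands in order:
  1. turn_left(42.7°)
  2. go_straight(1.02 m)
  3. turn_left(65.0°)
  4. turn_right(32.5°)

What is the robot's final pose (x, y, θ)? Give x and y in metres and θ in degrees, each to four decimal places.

set_pose: (x, y, θ) = (11.3600, -11.1700, 334.6000°), ρ = 5.95
turn_left(42.7°): centre at ρ to the left, rotate +42.7° → (15.6815, -11.4760, 377.3000° ≡ 17.3000°)
go_straight(1.02): x += 1.02·cos θ, y += 1.02·sin θ → (16.6554, -11.1727, 17.3000°)
turn_left(65.0°): centre at ρ to the left, rotate +65.0° → (20.7824, -6.2891, 82.3000°)
turn_right(32.5°): centre at ρ to the right, rotate −32.5° → (22.1341, -3.2458, 49.8000°)

(22.1341, -3.2458, 49.8000°)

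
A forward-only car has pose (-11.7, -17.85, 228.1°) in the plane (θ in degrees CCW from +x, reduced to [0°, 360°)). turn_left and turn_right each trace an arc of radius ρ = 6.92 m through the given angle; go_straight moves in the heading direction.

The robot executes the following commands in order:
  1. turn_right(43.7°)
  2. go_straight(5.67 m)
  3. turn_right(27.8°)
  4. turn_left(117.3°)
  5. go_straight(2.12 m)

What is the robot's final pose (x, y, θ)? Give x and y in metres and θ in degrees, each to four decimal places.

set_pose: (x, y, θ) = (-11.7000, -17.8500, 228.1000°), ρ = 6.92
turn_right(43.7°): centre at ρ to the right, rotate −43.7° → (-16.3197, -20.1282, 184.4000°)
go_straight(5.67): x += 5.67·cos θ, y += 5.67·sin θ → (-21.9730, -20.5632, 184.4000°)
turn_right(27.8°): centre at ρ to the right, rotate −27.8° → (-25.2522, -20.0145, 156.6000°)
turn_left(117.3°): centre at ρ to the left, rotate +117.3° → (-34.9044, -26.8360, 273.9000°)
go_straight(2.12): x += 2.12·cos θ, y += 2.12·sin θ → (-34.7602, -28.9511, 273.9000°)

(-34.7602, -28.9511, 273.9000°)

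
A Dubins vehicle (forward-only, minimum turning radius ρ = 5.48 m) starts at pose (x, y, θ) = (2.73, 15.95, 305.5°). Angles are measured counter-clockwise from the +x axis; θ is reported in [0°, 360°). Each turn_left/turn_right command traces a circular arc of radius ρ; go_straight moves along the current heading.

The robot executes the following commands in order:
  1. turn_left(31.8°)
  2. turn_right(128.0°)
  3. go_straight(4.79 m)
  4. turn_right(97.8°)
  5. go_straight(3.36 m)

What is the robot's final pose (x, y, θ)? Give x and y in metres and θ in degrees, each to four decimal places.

(-7.5455, 7.7949, 111.5000°)

set_pose: (x, y, θ) = (2.7300, 15.9500, 305.5000°), ρ = 5.48
turn_left(31.8°): centre at ρ to the left, rotate +31.8° → (5.0766, 14.0767, 337.3000°)
turn_right(128.0°): centre at ρ to the right, rotate −128.0° → (5.6436, 4.2423, 209.3000°)
go_straight(4.79): x += 4.79·cos θ, y += 4.79·sin θ → (1.4664, 1.8982, 209.3000°)
turn_right(97.8°): centre at ρ to the right, rotate −97.8° → (-6.3141, 4.6687, 111.5000°)
go_straight(3.36): x += 3.36·cos θ, y += 3.36·sin θ → (-7.5455, 7.7949, 111.5000°)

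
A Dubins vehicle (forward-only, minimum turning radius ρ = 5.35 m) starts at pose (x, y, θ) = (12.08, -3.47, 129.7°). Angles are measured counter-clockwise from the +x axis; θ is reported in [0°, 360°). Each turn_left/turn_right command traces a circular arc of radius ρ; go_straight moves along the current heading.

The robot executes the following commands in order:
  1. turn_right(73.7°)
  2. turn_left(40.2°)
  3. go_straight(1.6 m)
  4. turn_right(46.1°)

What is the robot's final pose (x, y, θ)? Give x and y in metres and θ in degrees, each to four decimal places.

set_pose: (x, y, θ) = (12.0800, -3.4700, 129.7000°), ρ = 5.35
turn_right(73.7°): centre at ρ to the right, rotate −73.7° → (11.7609, 2.9391, 56.0000°)
turn_left(40.2°): centre at ρ to the left, rotate +40.2° → (12.6443, 6.5086, 96.2000°)
go_straight(1.6): x += 1.6·cos θ, y += 1.6·sin θ → (12.4715, 8.0992, 96.2000°)
turn_right(46.1°): centre at ρ to the right, rotate −46.1° → (13.6859, 12.1088, 50.1000°)

(13.6859, 12.1088, 50.1000°)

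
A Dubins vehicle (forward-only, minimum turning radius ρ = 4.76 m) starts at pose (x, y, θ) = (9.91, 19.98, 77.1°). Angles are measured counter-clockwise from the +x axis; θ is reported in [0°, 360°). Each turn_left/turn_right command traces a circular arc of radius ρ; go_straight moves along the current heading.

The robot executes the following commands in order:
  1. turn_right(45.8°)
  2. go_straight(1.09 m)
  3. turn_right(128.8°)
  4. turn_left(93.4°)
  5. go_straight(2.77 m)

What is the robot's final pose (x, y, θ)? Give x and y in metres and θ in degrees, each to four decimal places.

set_pose: (x, y, θ) = (9.9100, 19.9800, 77.1000°), ρ = 4.76
turn_right(45.8°): centre at ρ to the right, rotate −45.8° → (12.0770, 22.9846, 31.3000°)
go_straight(1.09): x += 1.09·cos θ, y += 1.09·sin θ → (13.0083, 23.5508, 31.3000°)
turn_right(128.8°): centre at ρ to the right, rotate −128.8° → (20.2005, 18.8623, -97.5000° ≡ 262.5000°)
turn_left(93.4°): centre at ρ to the left, rotate +93.4° → (24.5795, 13.4932, 355.9000°)
go_straight(2.77): x += 2.77·cos θ, y += 2.77·sin θ → (27.3424, 13.2951, 355.9000°)

(27.3424, 13.2951, 355.9000°)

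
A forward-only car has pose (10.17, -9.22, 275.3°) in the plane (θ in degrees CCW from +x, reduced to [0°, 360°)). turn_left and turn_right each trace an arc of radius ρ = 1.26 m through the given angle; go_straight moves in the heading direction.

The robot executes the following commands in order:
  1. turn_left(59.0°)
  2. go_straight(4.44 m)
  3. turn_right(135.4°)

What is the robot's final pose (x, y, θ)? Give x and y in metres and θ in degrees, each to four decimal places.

(14.7407, -14.4918, 198.9000°)

set_pose: (x, y, θ) = (10.1700, -9.2200, 275.3000°), ρ = 1.26
turn_left(59.0°): centre at ρ to the left, rotate +59.0° → (10.8782, -10.2390, 334.3000°)
go_straight(4.44): x += 4.44·cos θ, y += 4.44·sin θ → (14.8790, -12.1644, 334.3000°)
turn_right(135.4°): centre at ρ to the right, rotate −135.4° → (14.7407, -14.4918, 198.9000°)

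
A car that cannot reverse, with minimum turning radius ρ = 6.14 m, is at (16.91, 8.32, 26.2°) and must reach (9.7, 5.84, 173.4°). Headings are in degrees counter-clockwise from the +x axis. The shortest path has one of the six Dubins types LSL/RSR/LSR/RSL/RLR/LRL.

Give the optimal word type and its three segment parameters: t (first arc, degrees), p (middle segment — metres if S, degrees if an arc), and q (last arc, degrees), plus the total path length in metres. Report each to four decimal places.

LRL: t = 5.8234°, p = 284.5995°, q = 65.9761°, L = 38.1929 m

Let ψ = atan2(Δy, Δx) = atan2(-2.48, -7.21) = -161.0185° be the start→goal bearing.
Normalize: d = |goal − start| / ρ = 7.624598/6.14 = 1.241791, α = (θ_start − ψ) mod 360° = 187.2185° = 3.267579 rad, β = (θ_goal − ψ) mod 360° = 334.4185° = 5.836704 rad.
Common terms: sin α = -0.125653, cos α = -0.992074, sin β = -0.431795, cos β = 0.901972, cos(α−β) = -0.840567, d² = 1.542046. Work in radians in the unit-radius frame; every candidate has L = ρ·(t + p + q).
LSL: p² = 2 + d² − 2cos(α−β) + 2d(sin α − sin β) = 5.983506; p = √p² = 2.446121; φ = atan2(cos β − cos α, d + sin α − sin β) = 0.885618 rad; t = (φ − α) mod 2π = 3.901224 rad, q = (β − φ) mod 2π = 4.951086 rad → L = 6.14·(3.901224 + 2.446121 + 4.951086) = 6.14·11.298431 = 69.372364 m
RSR: p² = 2 + d² − 2cos(α−β) + 2d(sin β − sin α) = 4.462851; p = √p² = 2.112546; φ = atan2(cos α − cos β, d − sin α + sin β) = -1.111964 rad; t = (α − φ) mod 2π = 4.379543 rad, q = (φ − β) mod 2π = 5.617703 rad → L = 6.14·(4.379543 + 2.112546 + 5.617703) = 6.14·12.109792 = 74.354124 m
LSR: p² = d² − 2 + 2cos(α−β) + 2d(sin α + sin β) = -3.523556 < 0 → infeasible
RSL: p² = d² − 2 + 2cos(α−β) − 2d(sin α + sin β) = -0.754619 < 0 → infeasible
RLR: c = (6 − d² + 2cos(α−β) + 2d(sin α − sin β))/8 = 0.442144; p = 2π − arccos c = 5.170376 rad; φ = atan2(cos α − cos β, d − sin α + sin β) = -1.111964 rad; t = (α − φ + p/2) mod 2π = 0.681546 rad, q = (α − β − t + p) mod 2π = 1.919706 rad → L = 6.14·(0.681546 + 5.170376 + 1.919706) = 6.14·7.771628 = 47.717793 m
LRL: c = (6 − d² + 2cos(α−β) − 2d(sin α − sin β))/8 = 0.252062; p = 2π − arccos c = 4.967199 rad; φ = atan2(cos β − cos α, d + sin α − sin β) = 0.885618 rad; t = (φ − α + p/2) mod 2π = 0.101638 rad, q = (β − α − t + p) mod 2π = 1.151500 rad → L = 6.14·(0.101638 + 4.967199 + 1.151500) = 6.14·6.220338 = 38.192874 m
Shortest: LRL with L = 38.192874 m ≈ 38.1929 m
Convert LRL to answer units (arcs ×180/π): t = 0.101638·180/π = 5.8234°, p = 4.967199·180/π = 284.5995°, q = 1.151500·180/π = 65.9761°, L = 38.1929 m.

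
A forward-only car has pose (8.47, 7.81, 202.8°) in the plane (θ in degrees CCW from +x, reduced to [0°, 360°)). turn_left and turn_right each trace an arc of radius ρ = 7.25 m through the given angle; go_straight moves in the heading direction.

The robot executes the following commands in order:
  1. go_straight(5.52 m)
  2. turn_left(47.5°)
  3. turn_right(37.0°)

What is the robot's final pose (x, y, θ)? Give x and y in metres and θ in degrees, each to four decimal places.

(-3.4801, -2.1843, 213.3000°)

set_pose: (x, y, θ) = (8.4700, 7.8100, 202.8000°), ρ = 7.25
go_straight(5.52): x += 5.52·cos θ, y += 5.52·sin θ → (3.3813, 5.6709, 202.8000°)
turn_left(47.5°): centre at ρ to the left, rotate +47.5° → (-0.6349, 1.4313, 250.3000°)
turn_right(37.0°): centre at ρ to the right, rotate −37.0° → (-3.4801, -2.1843, 213.3000°)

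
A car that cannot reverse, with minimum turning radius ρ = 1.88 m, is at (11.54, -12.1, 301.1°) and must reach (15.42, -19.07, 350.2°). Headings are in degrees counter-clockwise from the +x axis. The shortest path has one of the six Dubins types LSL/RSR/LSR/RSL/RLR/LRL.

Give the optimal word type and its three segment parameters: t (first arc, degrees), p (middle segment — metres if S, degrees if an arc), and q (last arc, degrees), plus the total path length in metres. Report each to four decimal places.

Let ψ = atan2(Δy, Δx) = atan2(-6.97, 3.88) = -60.8966° be the start→goal bearing.
Normalize: d = |goal − start| / ρ = 7.977174/1.88 = 4.243177, α = (θ_start − ψ) mod 360° = 1.9966° = 0.034847 rad, β = (θ_goal − ψ) mod 360° = 51.0966° = 0.891803 rad.
Common terms: sin α = 0.034840, cos α = 0.999393, sin β = 0.778205, cos β = 0.628010, cos(α−β) = 0.654741, d² = 18.004555. Work in radians in the unit-radius frame; every candidate has L = ρ·(t + p + q).
LSL: p² = 2 + d² − 2cos(α−β) + 2d(sin α − sin β) = 12.386606; p = √p² = 3.519461; φ = atan2(cos β − cos α, d + sin α − sin β) = -0.105720 rad; t = (φ − α) mod 2π = 6.142619 rad, q = (β − φ) mod 2π = 0.997523 rad → L = 1.88·(6.142619 + 3.519461 + 0.997523) = 1.88·10.659603 = 20.040054 m
RSR: p² = 2 + d² − 2cos(α−β) + 2d(sin β − sin α) = 25.003541; p = √p² = 5.000354; φ = atan2(cos α − cos β, d − sin α + sin β) = 0.074340 rad; t = (α − φ) mod 2π = 6.243692 rad, q = (φ − β) mod 2π = 5.465722 rad → L = 1.88·(6.243692 + 5.000354 + 5.465722) = 1.88·16.709768 = 31.414364 m
LSR: p² = d² − 2 + 2cos(α−β) + 2d(sin α + sin β) = 24.213825; p = √p² = 4.920755; φ = atan2(−cos α − cos β, d + sin α + sin β) − atan2(−2, p) = 0.074657 rad; t = (φ − α) mod 2π = 0.039810 rad, q = (φ − β) mod 2π = 5.466039 rad → L = 1.88·(0.039810 + 4.920755 + 5.466039) = 1.88·10.426603 = 19.602015 m
RSL: p² = d² − 2 + 2cos(α−β) − 2d(sin α + sin β) = 10.414248; p = √p² = 3.227111; φ = atan2(cos α + cos β, d − sin α − sin β) − atan2(2, p) = -0.111821 rad; t = (α − φ) mod 2π = 0.146667 rad, q = (β − φ) mod 2π = 1.003624 rad → L = 1.88·(0.146667 + 3.227111 + 1.003624) = 1.88·4.377403 = 8.229517 m
RLR: c = (6 − d² + 2cos(α−β) + 2d(sin α − sin β))/8 = -2.125443, |c| > 1 → infeasible
LRL: c = (6 − d² + 2cos(α−β) − 2d(sin α − sin β))/8 = -0.548326; p = 2π − arccos c = 4.132028 rad; φ = atan2(cos β − cos α, d + sin α − sin β) = -0.105720 rad; t = (φ − α + p/2) mod 2π = 1.925448 rad, q = (β − α − t + p) mod 2π = 3.063537 rad → L = 1.88·(1.925448 + 4.132028 + 3.063537) = 1.88·9.121013 = 17.147504 m
Shortest: RSL with L = 8.229517 m ≈ 8.2295 m
Convert RSL to answer units (arcs ×180/π): t = 0.146667·180/π = 8.4034°, p = ρ·p = 1.88·3.227111 = 6.0670 m, q = 1.003624·180/π = 57.5034°, L = 8.2295 m.

RSL: t = 8.4034°, p = 6.0670 m, q = 57.5034°, L = 8.2295 m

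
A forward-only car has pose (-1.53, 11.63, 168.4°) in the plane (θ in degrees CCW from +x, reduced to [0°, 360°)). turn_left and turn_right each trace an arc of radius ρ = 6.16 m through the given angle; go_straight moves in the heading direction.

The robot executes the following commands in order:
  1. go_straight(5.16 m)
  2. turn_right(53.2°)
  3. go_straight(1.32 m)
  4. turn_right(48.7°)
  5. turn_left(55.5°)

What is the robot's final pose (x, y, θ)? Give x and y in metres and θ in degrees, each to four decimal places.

set_pose: (x, y, θ) = (-1.5300, 11.6300, 168.4000°), ρ = 6.16
go_straight(5.16): x += 5.16·cos θ, y += 5.16·sin θ → (-6.5846, 12.6676, 168.4000°)
turn_right(53.2°): centre at ρ to the right, rotate −53.2° → (-10.9197, 16.0789, 115.2000°)
go_straight(1.32): x += 1.32·cos θ, y += 1.32·sin θ → (-11.4817, 17.2733, 115.2000°)
turn_right(48.7°): centre at ρ to the right, rotate −48.7° → (-11.5571, 22.3524, 66.5000°)
turn_left(55.5°): centre at ρ to the left, rotate +55.5° → (-11.9822, 28.0730, 122.0000°)

(-11.9822, 28.0730, 122.0000°)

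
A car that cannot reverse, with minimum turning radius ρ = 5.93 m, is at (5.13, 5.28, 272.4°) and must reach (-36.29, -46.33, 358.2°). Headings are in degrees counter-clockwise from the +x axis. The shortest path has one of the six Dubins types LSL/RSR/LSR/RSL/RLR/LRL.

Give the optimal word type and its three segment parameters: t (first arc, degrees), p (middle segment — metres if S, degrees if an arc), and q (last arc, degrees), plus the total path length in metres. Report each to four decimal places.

Let ψ = atan2(Δy, Δx) = atan2(-51.61, -41.42) = -128.7491° be the start→goal bearing.
Normalize: d = |goal − start| / ρ = 66.175588/5.93 = 11.159458, α = (θ_start − ψ) mod 360° = 41.1491° = 0.718186 rad, β = (θ_goal − ψ) mod 360° = 126.9491° = 2.215679 rad.
Common terms: sin α = 0.658020, cos α = 0.753000, sin β = 0.799170, cos β = -0.601105, cos(α−β) = 0.073238, d² = 124.533512. Work in radians in the unit-radius frame; every candidate has L = ρ·(t + p + q).
LSL: p² = 2 + d² − 2cos(α−β) + 2d(sin α − sin β) = 123.236716; p = √p² = 11.101203; φ = atan2(cos β − cos α, d + sin α − sin β) = -0.122283 rad; t = (φ − α) mod 2π = 5.442716 rad, q = (β − φ) mod 2π = 2.337962 rad → L = 5.93·(5.442716 + 11.101203 + 2.337962) = 5.93·18.881881 = 111.969555 m
RSR: p² = 2 + d² − 2cos(α−β) + 2d(sin β − sin α) = 129.537355; p = √p² = 11.381448; φ = atan2(cos α − cos β, d − sin α + sin β) = 0.119257 rad; t = (α − φ) mod 2π = 0.598929 rad, q = (φ − β) mod 2π = 4.186764 rad → L = 5.93·(0.598929 + 11.381448 + 4.186764) = 5.93·16.167141 = 95.871144 m
LSR: p² = d² − 2 + 2cos(α−β) + 2d(sin α + sin β) = 155.202902; p = √p² = 12.458046; φ = atan2(−cos α − cos β, d + sin α + sin β) − atan2(−2, p) = 0.147142 rad; t = (φ − α) mod 2π = 5.712141 rad, q = (φ − β) mod 2π = 4.214648 rad → L = 5.93·(5.712141 + 12.458046 + 4.214648) = 5.93·22.384835 = 132.742069 m
RSL: p² = d² − 2 + 2cos(α−β) − 2d(sin α + sin β) = 90.157075; p = √p² = 9.495108; φ = atan2(cos α + cos β, d − sin α − sin β) − atan2(2, p) = -0.191946 rad; t = (α − φ) mod 2π = 0.910132 rad, q = (β − φ) mod 2π = 2.407625 rad → L = 5.93·(0.910132 + 9.495108 + 2.407625) = 5.93·12.812865 = 75.980288 m
RLR: c = (6 − d² + 2cos(α−β) + 2d(sin α − sin β))/8 = -15.192169, |c| > 1 → infeasible
LRL: c = (6 − d² + 2cos(α−β) − 2d(sin α − sin β))/8 = -14.404590, |c| > 1 → infeasible
Shortest: RSL with L = 75.980288 m ≈ 75.9803 m
Convert RSL to answer units (arcs ×180/π): t = 0.910132·180/π = 52.1467°, p = ρ·p = 5.93·9.495108 = 56.3060 m, q = 2.407625·180/π = 137.9467°, L = 75.9803 m.

RSL: t = 52.1467°, p = 56.3060 m, q = 137.9467°, L = 75.9803 m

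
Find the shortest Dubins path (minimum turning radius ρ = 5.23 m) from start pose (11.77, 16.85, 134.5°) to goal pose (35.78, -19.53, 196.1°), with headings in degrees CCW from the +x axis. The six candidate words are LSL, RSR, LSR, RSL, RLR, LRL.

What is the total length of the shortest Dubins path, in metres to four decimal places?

66.6822 m

Let ψ = atan2(Δy, Δx) = atan2(-36.38, 24.01) = -56.5761° be the start→goal bearing.
Normalize: d = |goal − start| / ρ = 43.588812/5.23 = 8.334381, α = (θ_start − ψ) mod 360° = 191.0761° = 3.334906 rad, β = (θ_goal − ψ) mod 360° = 252.6761° = 4.410029 rad.
Common terms: sin α = -0.192112, cos α = -0.981373, sin β = -0.954636, cos β = -0.297774, cos(α−β) = 0.475624, d² = 69.461903. Work in radians in the unit-radius frame; every candidate has L = ρ·(t + p + q).
LSL: p² = 2 + d² − 2cos(α−β) + 2d(sin α − sin β) = 83.220993; p = √p² = 9.122554; φ = atan2(cos β − cos α, d + sin α − sin β) = 0.075005 rad; t = (φ − α) mod 2π = 3.023284 rad, q = (β − φ) mod 2π = 4.335024 rad → L = 5.23·(3.023284 + 9.122554 + 4.335024) = 5.23·16.480862 = 86.194909 m
RSR: p² = 2 + d² − 2cos(α−β) + 2d(sin β − sin α) = 57.800317; p = √p² = 7.602652; φ = atan2(cos α − cos β, d − sin α + sin β) = -0.090038 rad; t = (α − φ) mod 2π = 3.424944 rad, q = (φ − β) mod 2π = 1.783118 rad → L = 5.23·(3.424944 + 7.602652 + 1.783118) = 5.23·12.810714 = 67.000037 m
LSR: p² = d² − 2 + 2cos(α−β) + 2d(sin α + sin β) = 49.298274; p = √p² = 7.021273; φ = atan2(−cos α − cos β, d + sin α + sin β) − atan2(−2, p) = 0.453620 rad; t = (φ − α) mod 2π = 3.401899 rad, q = (φ − β) mod 2π = 2.326776 rad → L = 5.23·(3.401899 + 7.021273 + 2.326776) = 5.23·12.749948 = 66.682229 m
RSL: p² = d² − 2 + 2cos(α−β) − 2d(sin α + sin β) = 87.528030; p = √p² = 9.355642; φ = atan2(cos α + cos β, d − sin α − sin β) − atan2(2, p) = -0.344710 rad; t = (α − φ) mod 2π = 3.679616 rad, q = (β − φ) mod 2π = 4.754739 rad → L = 5.23·(3.679616 + 9.355642 + 4.754739) = 5.23·17.789997 = 93.041687 m
RLR: c = (6 − d² + 2cos(α−β) + 2d(sin α − sin β))/8 = -6.225040, |c| > 1 → infeasible
LRL: c = (6 − d² + 2cos(α−β) − 2d(sin α − sin β))/8 = -9.402624, |c| > 1 → infeasible
Shortest: LSR with L = 66.682229 m ≈ 66.6822 m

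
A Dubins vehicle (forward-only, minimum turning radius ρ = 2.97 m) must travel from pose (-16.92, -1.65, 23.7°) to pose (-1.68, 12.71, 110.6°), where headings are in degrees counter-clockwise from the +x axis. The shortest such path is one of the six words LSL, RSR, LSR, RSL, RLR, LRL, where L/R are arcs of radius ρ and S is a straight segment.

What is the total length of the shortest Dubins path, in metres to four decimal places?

21.7872 m

Let ψ = atan2(Δy, Δx) = atan2(14.36, 15.24) = 43.2971° be the start→goal bearing.
Normalize: d = |goal − start| / ρ = 20.939608/2.97 = 7.050373, α = (θ_start − ψ) mod 360° = 340.4029° = 5.941151 rad, β = (θ_goal − ψ) mod 360° = 67.3029° = 1.174657 rad.
Common terms: sin α = -0.335404, cos α = 0.942074, sin β = 0.922558, cos β = 0.385860, cos(α−β) = 0.054079, d² = 49.707762. Work in radians in the unit-radius frame; every candidate has L = ρ·(t + p + q).
LSL: p² = 2 + d² − 2cos(α−β) + 2d(sin α − sin β) = 33.861407; p = √p² = 5.819055; φ = atan2(cos β − cos α, d + sin α − sin β) = -0.095731 rad; t = (φ − α) mod 2π = 0.246303 rad, q = (β − φ) mod 2π = 1.270388 rad → L = 2.97·(0.246303 + 5.819055 + 1.270388) = 2.97·7.335747 = 21.787167 m
RSR: p² = 2 + d² − 2cos(α−β) + 2d(sin β − sin α) = 69.337803; p = √p² = 8.326932; φ = atan2(cos α − cos β, d − sin α + sin β) = 0.066847 rad; t = (α − φ) mod 2π = 5.874304 rad, q = (φ − β) mod 2π = 5.175375 rad → L = 2.97·(5.874304 + 8.326932 + 5.175375) = 2.97·19.376612 = 57.548537 m
LSR: p² = d² − 2 + 2cos(α−β) + 2d(sin α + sin β) = 56.095221; p = √p² = 7.489674; φ = atan2(−cos α − cos β, d + sin α + sin β) − atan2(−2, p) = 0.088797 rad; t = (φ − α) mod 2π = 0.430831 rad, q = (φ − β) mod 2π = 5.197325 rad → L = 2.97·(0.430831 + 7.489674 + 5.197325) = 2.97·13.117831 = 38.959957 m
RSL: p² = d² − 2 + 2cos(α−β) − 2d(sin α + sin β) = 39.536618; p = √p² = 6.287815; φ = atan2(cos α + cos β, d − sin α − sin β) − atan2(2, p) = -0.105316 rad; t = (α − φ) mod 2π = 6.046467 rad, q = (β − φ) mod 2π = 1.279973 rad → L = 2.97·(6.046467 + 6.287815 + 1.279973) = 2.97·13.614255 = 40.434339 m
RLR: c = (6 − d² + 2cos(α−β) + 2d(sin α − sin β))/8 = -7.667225, |c| > 1 → infeasible
LRL: c = (6 − d² + 2cos(α−β) − 2d(sin α − sin β))/8 = -3.232676, |c| > 1 → infeasible
Shortest: LSL with L = 21.787167 m ≈ 21.7872 m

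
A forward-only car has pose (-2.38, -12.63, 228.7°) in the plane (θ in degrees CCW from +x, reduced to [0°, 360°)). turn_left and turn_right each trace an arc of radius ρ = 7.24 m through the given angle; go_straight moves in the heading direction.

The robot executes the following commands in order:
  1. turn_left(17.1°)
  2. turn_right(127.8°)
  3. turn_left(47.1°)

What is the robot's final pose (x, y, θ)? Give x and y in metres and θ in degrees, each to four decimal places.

set_pose: (x, y, θ) = (-2.3800, -12.6300, 228.7000°), ρ = 7.24
turn_left(17.1°): centre at ρ to the left, rotate +17.1° → (-3.5446, -14.4406, 245.8000°)
turn_right(127.8°): centre at ρ to the right, rotate −127.8° → (-16.5409, -14.8717, 118.0000°)
turn_left(47.1°): centre at ρ to the left, rotate +47.1° → (-21.0718, -11.2741, 165.1000°)

(-21.0718, -11.2741, 165.1000°)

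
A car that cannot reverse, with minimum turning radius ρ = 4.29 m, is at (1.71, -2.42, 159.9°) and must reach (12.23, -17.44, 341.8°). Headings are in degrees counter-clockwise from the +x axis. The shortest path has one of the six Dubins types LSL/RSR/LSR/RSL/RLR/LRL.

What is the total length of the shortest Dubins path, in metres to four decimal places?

Let ψ = atan2(Δy, Δx) = atan2(-15.02, 10.52) = -54.9926° be the start→goal bearing.
Normalize: d = |goal − start| / ρ = 18.337688/4.29 = 4.274519, α = (θ_start − ψ) mod 360° = 214.8926° = 3.750584 rad, β = (θ_goal − ψ) mod 360° = 36.7926° = 0.642152 rad.
Common terms: sin α = -0.572040, cos α = -0.820226, sin β = 0.598920, cos β = 0.800809, cos(α−β) = -0.999450, d² = 18.271516. Work in radians in the unit-radius frame; every candidate has L = ρ·(t + p + q).
LSL: p² = 2 + d² − 2cos(α−β) + 2d(sin α − sin β) = 12.259827; p = √p² = 3.501404; φ = atan2(cos β − cos α, d + sin α − sin β) = 0.481340 rad; t = (φ − α) mod 2π = 3.013941 rad, q = (β − φ) mod 2π = 0.160813 rad → L = 4.29·(3.013941 + 3.501404 + 0.160813) = 4.29·6.676158 = 28.640716 m
RSR: p² = 2 + d² − 2cos(α−β) + 2d(sin β − sin α) = 32.281005; p = √p² = 5.681637; φ = atan2(cos α − cos β, d − sin α + sin β) = -0.289331 rad; t = (α − φ) mod 2π = 4.039915 rad, q = (φ − β) mod 2π = 5.351702 rad → L = 4.29·(4.039915 + 5.681637 + 5.351702) = 4.29·15.073254 = 64.664261 m
LSR: p² = d² − 2 + 2cos(α−β) + 2d(sin α + sin β) = 14.502415; p = √p² = 3.808204; φ = atan2(−cos α − cos β, d + sin α + sin β) − atan2(−2, p) = 0.488104 rad; t = (φ − α) mod 2π = 3.020705 rad, q = (φ − β) mod 2π = 6.129137 rad → L = 4.29·(3.020705 + 3.808204 + 6.129137) = 4.29·12.958046 = 55.590016 m
RSL: p² = d² − 2 + 2cos(α−β) − 2d(sin α + sin β) = 14.042815; p = √p² = 3.747374; φ = atan2(cos α + cos β, d − sin α − sin β) − atan2(2, p) = -0.494819 rad; t = (α − φ) mod 2π = 4.245403 rad, q = (β − φ) mod 2π = 1.136972 rad → L = 4.29·(4.245403 + 3.747374 + 1.136972) = 4.29·9.129749 = 39.166625 m
RLR: c = (6 − d² + 2cos(α−β) + 2d(sin α − sin β))/8 = -3.035126, |c| > 1 → infeasible
LRL: c = (6 − d² + 2cos(α−β) − 2d(sin α − sin β))/8 = -0.532478; p = 2π − arccos c = 4.150863 rad; φ = atan2(cos β − cos α, d + sin α − sin β) = 0.481340 rad; t = (φ − α + p/2) mod 2π = 5.089373 rad, q = (β − α − t + p) mod 2π = 2.236244 rad → L = 4.29·(5.089373 + 4.150863 + 2.236244) = 4.29·11.476480 = 49.234099 m
Shortest: LSL with L = 28.640716 m ≈ 28.6407 m

28.6407 m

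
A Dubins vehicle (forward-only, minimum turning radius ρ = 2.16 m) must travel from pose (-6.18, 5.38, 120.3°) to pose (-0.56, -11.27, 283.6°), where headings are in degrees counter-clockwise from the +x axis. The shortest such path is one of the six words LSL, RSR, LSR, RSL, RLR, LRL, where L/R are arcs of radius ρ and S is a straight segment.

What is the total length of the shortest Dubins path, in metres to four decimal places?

Let ψ = atan2(Δy, Δx) = atan2(-16.65, 5.62) = -71.3485° be the start→goal bearing.
Normalize: d = |goal − start| / ρ = 17.572902/2.16 = 8.135603, α = (θ_start − ψ) mod 360° = 191.6485° = 3.344898 rad, β = (θ_goal − ψ) mod 360° = 354.9485° = 6.195021 rad.
Common terms: sin α = -0.201908, cos α = -0.979405, sin β = -0.088051, cos β = 0.996116, cos(α−β) = -0.957822, d² = 66.188036. Work in radians in the unit-radius frame; every candidate has L = ρ·(t + p + q).
LSL: p² = 2 + d² − 2cos(α−β) + 2d(sin α − sin β) = 68.251091; p = √p² = 8.261422; φ = atan2(cos β − cos α, d + sin α − sin β) = 0.241466 rad; t = (φ − α) mod 2π = 3.179753 rad, q = (β − φ) mod 2π = 5.953555 rad → L = 2.16·(3.179753 + 8.261422 + 5.953555) = 2.16·17.394730 = 37.572616 m
RSR: p² = 2 + d² − 2cos(α−β) + 2d(sin β − sin α) = 71.956271; p = √p² = 8.482704; φ = atan2(cos α − cos β, d − sin α + sin β) = -0.235046 rad; t = (α − φ) mod 2π = 3.579944 rad, q = (φ − β) mod 2π = 6.136304 rad → L = 2.16·(3.579944 + 8.482704 + 6.136304) = 2.16·18.198952 = 39.309737 m
LSR: p² = d² − 2 + 2cos(α−β) + 2d(sin α + sin β) = 57.554422; p = √p² = 7.586463; φ = atan2(−cos α − cos β, d + sin α + sin β) − atan2(−2, p) = 0.255633 rad; t = (φ − α) mod 2π = 3.193920 rad, q = (φ − β) mod 2π = 0.343798 rad → L = 2.16·(3.193920 + 7.586463 + 0.343798) = 2.16·11.124181 = 24.028231 m
RSL: p² = d² − 2 + 2cos(α−β) − 2d(sin α + sin β) = 66.990360; p = √p² = 8.184764; φ = atan2(cos α + cos β, d − sin α − sin β) − atan2(2, p) = -0.237677 rad; t = (α − φ) mod 2π = 3.582575 rad, q = (β − φ) mod 2π = 0.149512 rad → L = 2.16·(3.582575 + 8.184764 + 0.149512) = 2.16·11.916850 = 25.740397 m
RLR: c = (6 − d² + 2cos(α−β) + 2d(sin α − sin β))/8 = -7.994534, |c| > 1 → infeasible
LRL: c = (6 − d² + 2cos(α−β) − 2d(sin α − sin β))/8 = -7.531386, |c| > 1 → infeasible
Shortest: LSR with L = 24.028231 m ≈ 24.0282 m

24.0282 m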